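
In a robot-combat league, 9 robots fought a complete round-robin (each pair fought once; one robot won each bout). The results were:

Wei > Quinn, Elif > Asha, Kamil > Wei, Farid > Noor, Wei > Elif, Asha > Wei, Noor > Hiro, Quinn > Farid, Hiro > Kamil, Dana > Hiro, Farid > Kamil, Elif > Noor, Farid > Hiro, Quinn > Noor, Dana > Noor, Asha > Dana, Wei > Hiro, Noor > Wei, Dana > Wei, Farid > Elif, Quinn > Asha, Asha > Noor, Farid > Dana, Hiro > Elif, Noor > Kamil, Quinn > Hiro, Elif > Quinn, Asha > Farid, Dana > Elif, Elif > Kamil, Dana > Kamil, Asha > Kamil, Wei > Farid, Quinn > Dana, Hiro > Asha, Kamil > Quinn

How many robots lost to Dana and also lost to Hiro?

Dana beat: Wei, Kamil, Hiro, Elif, Noor.
Hiro beat: Kamil, Asha, Elif.
Both beat: Kamil, Elif — 2.

2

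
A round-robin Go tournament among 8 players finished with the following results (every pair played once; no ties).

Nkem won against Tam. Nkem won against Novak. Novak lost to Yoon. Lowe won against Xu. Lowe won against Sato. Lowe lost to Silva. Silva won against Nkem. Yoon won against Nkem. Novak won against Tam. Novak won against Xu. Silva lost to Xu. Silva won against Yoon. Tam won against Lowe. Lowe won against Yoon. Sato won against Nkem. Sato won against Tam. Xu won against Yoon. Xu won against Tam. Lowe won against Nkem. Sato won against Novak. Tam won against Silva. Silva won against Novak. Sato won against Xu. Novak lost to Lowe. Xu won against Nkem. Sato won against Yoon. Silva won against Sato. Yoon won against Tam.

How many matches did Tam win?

2

Tam's results: beat Lowe, Silva; lost to Yoon, Sato, Xu, Nkem, Novak.
That is 2 wins.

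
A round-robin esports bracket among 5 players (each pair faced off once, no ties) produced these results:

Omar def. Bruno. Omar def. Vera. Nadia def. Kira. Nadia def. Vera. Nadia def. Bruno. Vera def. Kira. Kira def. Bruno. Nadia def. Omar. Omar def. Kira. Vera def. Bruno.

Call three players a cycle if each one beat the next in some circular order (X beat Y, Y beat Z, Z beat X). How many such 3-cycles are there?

Of the C(5,3) = 10 triples, the cyclic ones are: none.
That is 0.

0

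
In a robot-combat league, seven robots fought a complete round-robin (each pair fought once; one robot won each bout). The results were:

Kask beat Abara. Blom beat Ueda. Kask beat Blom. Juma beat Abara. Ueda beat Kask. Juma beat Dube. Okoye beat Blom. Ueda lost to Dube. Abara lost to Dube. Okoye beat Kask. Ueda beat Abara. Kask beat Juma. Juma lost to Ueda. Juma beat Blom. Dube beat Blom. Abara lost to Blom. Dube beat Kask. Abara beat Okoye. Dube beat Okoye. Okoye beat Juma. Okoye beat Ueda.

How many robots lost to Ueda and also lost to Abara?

0

Ueda beat: Abara, Kask, Juma.
Abara beat: Okoye.
No one was beaten by both.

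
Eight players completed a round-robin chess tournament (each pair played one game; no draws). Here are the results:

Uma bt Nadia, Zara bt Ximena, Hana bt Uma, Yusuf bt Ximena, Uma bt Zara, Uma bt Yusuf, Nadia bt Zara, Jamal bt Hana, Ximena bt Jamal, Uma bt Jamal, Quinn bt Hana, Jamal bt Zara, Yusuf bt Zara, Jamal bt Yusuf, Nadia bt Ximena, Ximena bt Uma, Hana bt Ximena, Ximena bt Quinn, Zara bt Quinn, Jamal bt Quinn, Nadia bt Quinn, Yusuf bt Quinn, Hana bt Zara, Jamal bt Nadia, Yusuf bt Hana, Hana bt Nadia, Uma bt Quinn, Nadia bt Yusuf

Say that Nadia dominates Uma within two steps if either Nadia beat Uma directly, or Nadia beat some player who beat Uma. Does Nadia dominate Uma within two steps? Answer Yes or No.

Nadia did not beat Uma directly.
Nadia beat Ximena, Yusuf, Quinn, Zara. Of those, Ximena beat Uma.

Yes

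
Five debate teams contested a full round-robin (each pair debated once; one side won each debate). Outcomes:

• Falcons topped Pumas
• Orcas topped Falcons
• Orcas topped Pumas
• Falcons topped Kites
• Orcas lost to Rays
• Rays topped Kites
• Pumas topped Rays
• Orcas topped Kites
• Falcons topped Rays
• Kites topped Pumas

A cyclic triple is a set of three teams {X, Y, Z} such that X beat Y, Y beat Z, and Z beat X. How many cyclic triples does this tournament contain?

Of the C(5,3) = 10 triples, the cyclic ones are: {Rays, Kites, Pumas}; {Rays, Orcas, Falcons}; {Rays, Orcas, Pumas}.
That is 3.

3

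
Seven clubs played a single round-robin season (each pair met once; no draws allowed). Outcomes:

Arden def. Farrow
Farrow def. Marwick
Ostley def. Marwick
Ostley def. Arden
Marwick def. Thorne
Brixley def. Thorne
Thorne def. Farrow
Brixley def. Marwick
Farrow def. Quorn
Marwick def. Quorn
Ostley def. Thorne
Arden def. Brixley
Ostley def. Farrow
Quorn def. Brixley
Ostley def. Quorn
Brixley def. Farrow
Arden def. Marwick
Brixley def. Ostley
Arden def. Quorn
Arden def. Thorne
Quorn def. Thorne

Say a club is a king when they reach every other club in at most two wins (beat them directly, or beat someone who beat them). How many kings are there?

3

Brixley reaches everyone (king).
Ostley reaches everyone (king).
Farrow cannot reach Ostley, Arden in two steps.
Arden reaches everyone (king).
Marwick cannot reach Ostley, Arden in two steps.
Thorne cannot reach Brixley, Ostley, Arden in two steps.
Quorn cannot reach Arden in two steps.
Kings: Brixley, Ostley, Arden — 3.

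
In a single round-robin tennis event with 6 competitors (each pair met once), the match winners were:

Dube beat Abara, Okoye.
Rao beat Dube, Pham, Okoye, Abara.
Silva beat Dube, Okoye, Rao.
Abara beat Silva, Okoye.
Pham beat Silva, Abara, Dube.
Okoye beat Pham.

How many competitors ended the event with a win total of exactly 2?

Win totals: Dube 2, Okoye 1, Silva 3, Pham 3, Abara 2, Rao 4.
Exactly 2: Dube, Abara — 2 competitors.

2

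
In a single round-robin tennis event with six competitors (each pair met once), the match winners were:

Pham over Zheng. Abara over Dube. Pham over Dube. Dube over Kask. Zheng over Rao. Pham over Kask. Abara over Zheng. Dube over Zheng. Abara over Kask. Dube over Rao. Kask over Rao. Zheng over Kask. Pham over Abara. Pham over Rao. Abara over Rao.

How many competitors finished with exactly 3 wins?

1

Win totals: Abara 4, Pham 5, Dube 3, Rao 0, Zheng 2, Kask 1.
Exactly 3: Dube — 1 competitor.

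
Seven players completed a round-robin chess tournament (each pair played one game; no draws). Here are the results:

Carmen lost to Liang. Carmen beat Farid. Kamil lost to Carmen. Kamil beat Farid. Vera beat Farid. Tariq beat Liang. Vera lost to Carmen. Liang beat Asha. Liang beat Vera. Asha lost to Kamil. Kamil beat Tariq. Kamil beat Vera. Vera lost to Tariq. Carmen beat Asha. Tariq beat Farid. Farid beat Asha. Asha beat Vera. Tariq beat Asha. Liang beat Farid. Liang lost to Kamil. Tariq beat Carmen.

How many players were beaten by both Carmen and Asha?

Carmen beat: Farid, Vera, Kamil, Asha.
Asha beat: Vera.
Both beat: Vera — 1.

1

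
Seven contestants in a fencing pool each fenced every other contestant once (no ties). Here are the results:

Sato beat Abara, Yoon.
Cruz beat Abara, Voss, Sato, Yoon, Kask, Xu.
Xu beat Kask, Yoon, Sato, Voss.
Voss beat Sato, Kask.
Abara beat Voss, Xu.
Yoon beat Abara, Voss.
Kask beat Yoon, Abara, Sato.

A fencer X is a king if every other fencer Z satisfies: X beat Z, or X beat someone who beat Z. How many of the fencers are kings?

Abara cannot reach Cruz in two steps.
Voss cannot reach Cruz, Xu in two steps.
Sato cannot reach Cruz, Kask in two steps.
Cruz reaches everyone (king).
Kask cannot reach Cruz in two steps.
Yoon cannot reach Cruz in two steps.
Xu cannot reach Cruz in two steps.
Kings: Cruz — 1.

1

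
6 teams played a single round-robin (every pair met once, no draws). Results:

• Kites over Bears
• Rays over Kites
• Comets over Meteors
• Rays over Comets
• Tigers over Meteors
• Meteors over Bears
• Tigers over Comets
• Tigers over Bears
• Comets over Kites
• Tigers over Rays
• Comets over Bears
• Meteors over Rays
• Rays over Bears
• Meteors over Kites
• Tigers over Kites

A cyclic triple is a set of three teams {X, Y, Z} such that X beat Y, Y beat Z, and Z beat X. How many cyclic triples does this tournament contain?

Of the C(6,3) = 20 triples, the cyclic ones are: {Comets, Rays, Meteors}.
That is 1.

1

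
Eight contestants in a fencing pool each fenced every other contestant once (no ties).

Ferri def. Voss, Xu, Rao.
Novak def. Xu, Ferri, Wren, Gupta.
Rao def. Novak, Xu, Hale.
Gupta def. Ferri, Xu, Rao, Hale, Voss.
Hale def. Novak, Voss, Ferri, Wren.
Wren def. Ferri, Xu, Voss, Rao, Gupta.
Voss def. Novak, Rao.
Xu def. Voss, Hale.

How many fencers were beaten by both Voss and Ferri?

1

Voss beat: Novak, Rao.
Ferri beat: Xu, Voss, Rao.
Both beat: Rao — 1.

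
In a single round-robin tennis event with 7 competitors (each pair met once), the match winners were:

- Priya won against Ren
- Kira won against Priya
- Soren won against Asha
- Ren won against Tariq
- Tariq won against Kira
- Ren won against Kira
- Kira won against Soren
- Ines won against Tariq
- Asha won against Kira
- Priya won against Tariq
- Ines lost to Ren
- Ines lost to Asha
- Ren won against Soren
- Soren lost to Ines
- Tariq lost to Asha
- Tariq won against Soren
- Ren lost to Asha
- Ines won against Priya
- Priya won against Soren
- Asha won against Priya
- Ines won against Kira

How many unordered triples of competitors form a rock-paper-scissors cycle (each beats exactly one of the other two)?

Win totals: Priya 3, Ren 4, Asha 5, Soren 1, Tariq 2, Kira 2, Ines 4.
A competitor with w wins dominates both others in C(w,2) triples; summing gives 3 + 6 + 10 + 0 + 1 + 1 + 6 = 27 transitive triples.
Total triples C(7,3) = 35, so cyclic triples = 35 − 27 = 8.

8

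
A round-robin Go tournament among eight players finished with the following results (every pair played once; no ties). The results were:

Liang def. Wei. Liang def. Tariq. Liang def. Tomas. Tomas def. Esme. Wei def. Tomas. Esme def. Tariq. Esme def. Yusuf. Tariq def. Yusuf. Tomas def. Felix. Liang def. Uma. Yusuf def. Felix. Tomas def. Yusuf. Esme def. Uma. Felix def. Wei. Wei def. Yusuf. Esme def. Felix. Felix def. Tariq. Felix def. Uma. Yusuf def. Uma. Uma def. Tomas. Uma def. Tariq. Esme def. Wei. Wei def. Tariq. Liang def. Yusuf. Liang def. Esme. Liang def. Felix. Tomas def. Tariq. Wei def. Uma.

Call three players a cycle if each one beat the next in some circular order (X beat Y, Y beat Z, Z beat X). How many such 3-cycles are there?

Win totals: Tomas 4, Esme 5, Liang 7, Uma 2, Yusuf 2, Felix 3, Wei 4, Tariq 1.
A player with w wins dominates both others in C(w,2) triples; summing gives 6 + 10 + 21 + 1 + 1 + 3 + 6 + 0 = 48 transitive triples.
Total triples C(8,3) = 56, so cyclic triples = 56 − 48 = 8.

8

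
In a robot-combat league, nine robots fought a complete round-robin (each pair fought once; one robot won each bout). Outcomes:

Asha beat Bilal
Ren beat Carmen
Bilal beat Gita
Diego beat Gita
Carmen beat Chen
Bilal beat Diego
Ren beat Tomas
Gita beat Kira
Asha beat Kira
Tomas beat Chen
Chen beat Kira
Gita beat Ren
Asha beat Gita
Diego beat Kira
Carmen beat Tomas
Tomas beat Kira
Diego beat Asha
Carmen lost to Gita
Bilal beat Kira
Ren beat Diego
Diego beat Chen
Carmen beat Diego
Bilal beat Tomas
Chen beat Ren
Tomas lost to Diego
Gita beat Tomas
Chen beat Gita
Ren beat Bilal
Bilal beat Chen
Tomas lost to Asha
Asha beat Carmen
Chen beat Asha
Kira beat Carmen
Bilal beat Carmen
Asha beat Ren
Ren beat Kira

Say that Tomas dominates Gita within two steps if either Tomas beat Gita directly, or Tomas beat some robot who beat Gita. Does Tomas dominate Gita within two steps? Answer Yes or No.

Tomas did not beat Gita directly.
Tomas beat Chen, Kira. Of those, Chen beat Gita.

Yes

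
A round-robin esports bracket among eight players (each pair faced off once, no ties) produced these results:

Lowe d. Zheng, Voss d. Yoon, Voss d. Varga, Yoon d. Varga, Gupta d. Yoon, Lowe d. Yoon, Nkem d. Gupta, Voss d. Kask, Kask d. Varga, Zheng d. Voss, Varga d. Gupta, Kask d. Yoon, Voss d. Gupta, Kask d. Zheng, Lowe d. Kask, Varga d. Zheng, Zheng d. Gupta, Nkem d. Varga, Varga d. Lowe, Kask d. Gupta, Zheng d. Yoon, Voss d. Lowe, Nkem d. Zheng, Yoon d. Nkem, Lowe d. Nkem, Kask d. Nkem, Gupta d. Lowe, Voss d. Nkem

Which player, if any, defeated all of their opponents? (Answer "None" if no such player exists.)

Highest win total is Voss with 6 (out of 7 possible).
Voss lost to Zheng, so no player went undefeated.

None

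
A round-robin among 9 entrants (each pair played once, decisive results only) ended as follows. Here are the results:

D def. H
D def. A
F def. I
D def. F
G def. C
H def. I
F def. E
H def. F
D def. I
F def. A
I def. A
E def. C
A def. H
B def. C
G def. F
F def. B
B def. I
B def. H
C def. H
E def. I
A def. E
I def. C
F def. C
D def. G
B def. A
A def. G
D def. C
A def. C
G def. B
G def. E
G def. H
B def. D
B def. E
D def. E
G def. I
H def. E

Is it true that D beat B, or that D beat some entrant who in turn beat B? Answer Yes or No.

Yes

D did not beat B directly.
D beat A, C, E, F, G, H, I. Of those, F beat B.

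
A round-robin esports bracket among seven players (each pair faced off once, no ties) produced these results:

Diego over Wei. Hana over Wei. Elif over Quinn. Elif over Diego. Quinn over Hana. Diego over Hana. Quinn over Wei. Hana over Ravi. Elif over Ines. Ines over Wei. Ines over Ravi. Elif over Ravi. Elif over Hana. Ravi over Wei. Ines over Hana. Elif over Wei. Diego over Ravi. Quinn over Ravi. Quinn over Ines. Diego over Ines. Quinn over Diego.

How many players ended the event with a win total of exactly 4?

1

Win totals: Diego 4, Wei 0, Ravi 1, Hana 2, Ines 3, Elif 6, Quinn 5.
Exactly 4: Diego — 1 player.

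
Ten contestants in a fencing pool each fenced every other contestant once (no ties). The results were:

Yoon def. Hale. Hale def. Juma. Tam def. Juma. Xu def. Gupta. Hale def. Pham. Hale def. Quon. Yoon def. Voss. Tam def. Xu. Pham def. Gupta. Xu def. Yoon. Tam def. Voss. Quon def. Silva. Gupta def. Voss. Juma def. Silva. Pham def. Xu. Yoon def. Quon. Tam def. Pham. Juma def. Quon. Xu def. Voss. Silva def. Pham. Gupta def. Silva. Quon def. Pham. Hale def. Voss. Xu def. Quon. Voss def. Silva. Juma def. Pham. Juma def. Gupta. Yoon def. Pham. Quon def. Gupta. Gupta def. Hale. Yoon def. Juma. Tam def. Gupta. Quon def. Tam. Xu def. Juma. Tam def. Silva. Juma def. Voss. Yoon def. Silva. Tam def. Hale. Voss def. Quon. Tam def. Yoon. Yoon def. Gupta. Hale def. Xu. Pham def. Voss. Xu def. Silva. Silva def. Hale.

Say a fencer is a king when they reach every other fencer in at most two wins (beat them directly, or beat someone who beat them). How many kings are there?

5

Hale reaches everyone (king).
Quon reaches everyone (king).
Voss cannot reach Juma, Yoon, Xu in two steps.
Juma cannot reach Yoon in two steps.
Silva cannot reach Tam, Yoon in two steps.
Tam reaches everyone (king).
Pham cannot reach Tam in two steps.
Gupta cannot reach Tam, Yoon in two steps.
Yoon reaches everyone (king).
Xu reaches everyone (king).
Kings: Hale, Quon, Tam, Yoon, Xu — 5.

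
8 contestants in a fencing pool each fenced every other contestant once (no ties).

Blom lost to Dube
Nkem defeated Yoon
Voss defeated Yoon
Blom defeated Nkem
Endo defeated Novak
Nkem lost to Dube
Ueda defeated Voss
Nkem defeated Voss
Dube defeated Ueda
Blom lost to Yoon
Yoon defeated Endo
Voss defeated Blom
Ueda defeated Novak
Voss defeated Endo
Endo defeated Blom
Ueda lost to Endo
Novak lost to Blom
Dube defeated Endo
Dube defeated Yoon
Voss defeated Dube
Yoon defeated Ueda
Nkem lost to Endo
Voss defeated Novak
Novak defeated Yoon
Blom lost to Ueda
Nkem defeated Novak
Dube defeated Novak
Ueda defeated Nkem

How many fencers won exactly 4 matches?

Win totals: Blom 2, Ueda 4, Endo 4, Voss 5, Dube 6, Nkem 3, Novak 1, Yoon 3.
Exactly 4: Ueda, Endo — 2 fencers.

2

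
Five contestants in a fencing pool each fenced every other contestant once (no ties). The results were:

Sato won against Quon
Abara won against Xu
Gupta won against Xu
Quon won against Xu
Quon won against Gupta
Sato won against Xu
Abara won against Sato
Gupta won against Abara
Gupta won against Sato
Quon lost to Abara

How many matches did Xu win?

0

Xu's results: beat no one; lost to Quon, Sato, Gupta, Abara.
That is 0 wins.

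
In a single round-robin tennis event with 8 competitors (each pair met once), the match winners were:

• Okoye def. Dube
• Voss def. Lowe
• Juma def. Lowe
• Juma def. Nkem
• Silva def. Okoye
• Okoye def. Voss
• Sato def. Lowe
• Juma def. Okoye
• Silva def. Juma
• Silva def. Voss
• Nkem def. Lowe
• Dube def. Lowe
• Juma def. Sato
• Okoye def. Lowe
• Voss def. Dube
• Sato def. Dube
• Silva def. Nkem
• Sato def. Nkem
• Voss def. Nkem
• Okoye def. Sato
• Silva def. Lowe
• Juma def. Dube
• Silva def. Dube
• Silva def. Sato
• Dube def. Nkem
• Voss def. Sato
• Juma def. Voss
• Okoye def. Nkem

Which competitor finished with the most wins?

Win totals: Sato 3, Juma 6, Okoye 5, Voss 4, Lowe 0, Nkem 1, Dube 2, Silva 7.
Silva leads with 7 wins (next highest: 6).

Silva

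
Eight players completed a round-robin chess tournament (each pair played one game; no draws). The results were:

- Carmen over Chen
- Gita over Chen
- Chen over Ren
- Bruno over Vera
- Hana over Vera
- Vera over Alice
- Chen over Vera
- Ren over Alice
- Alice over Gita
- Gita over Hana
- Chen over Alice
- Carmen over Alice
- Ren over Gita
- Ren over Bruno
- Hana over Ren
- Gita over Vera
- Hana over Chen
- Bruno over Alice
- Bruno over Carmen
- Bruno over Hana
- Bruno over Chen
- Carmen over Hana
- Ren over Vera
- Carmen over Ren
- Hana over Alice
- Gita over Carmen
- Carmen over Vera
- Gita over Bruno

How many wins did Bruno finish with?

5

Bruno's results: beat Carmen, Vera, Alice, Hana, Chen; lost to Gita, Ren.
That is 5 wins.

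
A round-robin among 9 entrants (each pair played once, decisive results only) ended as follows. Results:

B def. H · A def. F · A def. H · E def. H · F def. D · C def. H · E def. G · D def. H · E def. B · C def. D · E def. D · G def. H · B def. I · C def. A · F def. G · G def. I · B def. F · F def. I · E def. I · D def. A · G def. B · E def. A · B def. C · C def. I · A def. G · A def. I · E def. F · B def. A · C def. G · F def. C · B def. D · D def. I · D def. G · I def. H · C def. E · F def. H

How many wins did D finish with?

D's results: beat A, G, H, I; lost to B, C, E, F.
That is 4 wins.

4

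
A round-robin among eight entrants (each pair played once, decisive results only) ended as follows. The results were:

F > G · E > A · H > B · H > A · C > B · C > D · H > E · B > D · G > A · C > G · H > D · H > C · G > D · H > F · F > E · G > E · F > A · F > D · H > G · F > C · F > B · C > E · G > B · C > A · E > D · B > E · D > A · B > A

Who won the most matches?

H

Win totals: A 0, B 3, C 5, D 1, E 2, F 6, G 4, H 7.
H leads with 7 wins (next highest: 6).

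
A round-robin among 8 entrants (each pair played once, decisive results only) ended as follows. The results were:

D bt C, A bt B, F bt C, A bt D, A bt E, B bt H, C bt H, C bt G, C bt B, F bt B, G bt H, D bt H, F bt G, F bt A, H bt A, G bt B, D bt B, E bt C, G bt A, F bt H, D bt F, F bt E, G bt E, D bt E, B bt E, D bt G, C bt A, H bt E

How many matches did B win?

2

B's results: beat E, H; lost to A, C, D, F, G.
That is 2 wins.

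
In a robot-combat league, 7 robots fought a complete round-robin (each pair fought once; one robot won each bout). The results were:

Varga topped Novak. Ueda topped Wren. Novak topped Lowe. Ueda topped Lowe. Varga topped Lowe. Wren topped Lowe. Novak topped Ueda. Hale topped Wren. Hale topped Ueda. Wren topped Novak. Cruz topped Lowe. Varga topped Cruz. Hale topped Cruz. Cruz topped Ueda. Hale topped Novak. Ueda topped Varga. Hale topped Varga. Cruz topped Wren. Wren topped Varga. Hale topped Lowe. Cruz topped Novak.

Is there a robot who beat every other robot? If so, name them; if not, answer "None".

Hale

Hale has 6 wins out of 6 opponents — a perfect record.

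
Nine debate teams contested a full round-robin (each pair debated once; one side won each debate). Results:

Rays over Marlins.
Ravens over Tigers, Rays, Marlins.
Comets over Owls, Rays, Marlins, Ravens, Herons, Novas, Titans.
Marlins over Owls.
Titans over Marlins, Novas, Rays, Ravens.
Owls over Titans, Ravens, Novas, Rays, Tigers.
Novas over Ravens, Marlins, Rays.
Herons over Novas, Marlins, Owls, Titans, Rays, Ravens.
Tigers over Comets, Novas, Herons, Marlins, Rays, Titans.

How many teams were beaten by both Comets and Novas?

3

Comets beat: Titans, Owls, Ravens, Rays, Herons, Novas, Marlins.
Novas beat: Ravens, Rays, Marlins.
Both beat: Ravens, Rays, Marlins — 3.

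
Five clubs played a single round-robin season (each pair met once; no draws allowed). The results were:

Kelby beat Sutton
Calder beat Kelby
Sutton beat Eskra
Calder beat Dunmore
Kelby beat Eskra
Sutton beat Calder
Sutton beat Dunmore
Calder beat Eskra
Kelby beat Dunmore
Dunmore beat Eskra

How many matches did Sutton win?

3

Sutton's results: beat Dunmore, Calder, Eskra; lost to Kelby.
That is 3 wins.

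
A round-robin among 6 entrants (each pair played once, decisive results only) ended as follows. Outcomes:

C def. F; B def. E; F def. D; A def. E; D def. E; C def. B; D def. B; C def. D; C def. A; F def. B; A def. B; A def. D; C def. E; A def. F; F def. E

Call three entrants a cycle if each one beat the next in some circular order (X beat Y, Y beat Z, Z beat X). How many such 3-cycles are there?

0

Of the C(6,3) = 20 triples, the cyclic ones are: none.
That is 0.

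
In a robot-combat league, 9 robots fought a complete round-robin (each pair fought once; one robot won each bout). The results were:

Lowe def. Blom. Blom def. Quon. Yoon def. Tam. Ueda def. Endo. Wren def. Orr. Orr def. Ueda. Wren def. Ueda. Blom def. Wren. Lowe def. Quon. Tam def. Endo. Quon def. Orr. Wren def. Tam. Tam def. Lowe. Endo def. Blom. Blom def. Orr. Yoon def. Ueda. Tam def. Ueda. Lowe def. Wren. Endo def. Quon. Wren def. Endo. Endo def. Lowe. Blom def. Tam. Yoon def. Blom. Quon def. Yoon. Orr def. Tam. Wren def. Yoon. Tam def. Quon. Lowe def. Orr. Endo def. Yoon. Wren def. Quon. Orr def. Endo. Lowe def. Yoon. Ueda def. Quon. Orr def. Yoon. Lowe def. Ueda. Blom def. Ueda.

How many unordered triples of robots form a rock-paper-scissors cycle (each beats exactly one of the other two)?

21

Win totals: Blom 5, Lowe 6, Yoon 3, Endo 4, Wren 6, Tam 4, Ueda 2, Quon 2, Orr 4.
A robot with w wins dominates both others in C(w,2) triples; summing gives 10 + 15 + 3 + 6 + 15 + 6 + 1 + 1 + 6 = 63 transitive triples.
Total triples C(9,3) = 84, so cyclic triples = 84 − 63 = 21.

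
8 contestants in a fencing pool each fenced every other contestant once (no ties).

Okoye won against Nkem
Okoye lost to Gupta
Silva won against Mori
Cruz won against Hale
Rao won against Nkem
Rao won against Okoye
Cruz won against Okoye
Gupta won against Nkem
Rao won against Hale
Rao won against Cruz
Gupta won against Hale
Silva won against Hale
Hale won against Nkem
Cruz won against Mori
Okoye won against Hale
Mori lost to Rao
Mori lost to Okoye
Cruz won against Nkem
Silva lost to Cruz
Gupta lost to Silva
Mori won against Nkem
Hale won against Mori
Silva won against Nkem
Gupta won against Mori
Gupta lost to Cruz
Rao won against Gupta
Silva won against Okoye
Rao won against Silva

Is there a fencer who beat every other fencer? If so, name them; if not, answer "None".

Rao

Rao has 7 wins out of 7 opponents — a perfect record.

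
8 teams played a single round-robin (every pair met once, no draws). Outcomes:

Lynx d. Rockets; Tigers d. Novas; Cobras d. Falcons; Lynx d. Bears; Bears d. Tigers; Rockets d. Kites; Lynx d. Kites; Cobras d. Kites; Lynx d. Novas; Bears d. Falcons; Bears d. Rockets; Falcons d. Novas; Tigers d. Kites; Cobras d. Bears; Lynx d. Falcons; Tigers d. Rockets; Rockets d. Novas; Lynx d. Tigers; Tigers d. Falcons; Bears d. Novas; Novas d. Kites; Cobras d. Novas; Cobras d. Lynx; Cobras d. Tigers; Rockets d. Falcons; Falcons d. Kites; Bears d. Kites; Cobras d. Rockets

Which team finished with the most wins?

Win totals: Tigers 4, Falcons 2, Bears 5, Kites 0, Novas 1, Lynx 6, Cobras 7, Rockets 3.
Cobras leads with 7 wins (next highest: 6).

Cobras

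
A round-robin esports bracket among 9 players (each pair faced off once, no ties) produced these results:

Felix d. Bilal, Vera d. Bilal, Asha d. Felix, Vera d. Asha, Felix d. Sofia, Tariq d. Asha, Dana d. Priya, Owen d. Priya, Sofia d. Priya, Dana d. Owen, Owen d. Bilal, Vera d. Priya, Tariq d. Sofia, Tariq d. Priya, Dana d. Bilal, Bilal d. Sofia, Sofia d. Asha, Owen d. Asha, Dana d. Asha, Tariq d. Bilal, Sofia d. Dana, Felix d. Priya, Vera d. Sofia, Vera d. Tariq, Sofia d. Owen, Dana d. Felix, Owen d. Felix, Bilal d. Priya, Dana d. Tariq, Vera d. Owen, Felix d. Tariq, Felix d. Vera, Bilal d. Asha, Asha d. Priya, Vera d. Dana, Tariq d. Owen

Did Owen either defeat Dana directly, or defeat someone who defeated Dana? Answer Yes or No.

No

Owen did not beat Dana directly.
Owen beat Asha, Priya, Felix, Bilal, but each of them lost to Dana. No two-step path.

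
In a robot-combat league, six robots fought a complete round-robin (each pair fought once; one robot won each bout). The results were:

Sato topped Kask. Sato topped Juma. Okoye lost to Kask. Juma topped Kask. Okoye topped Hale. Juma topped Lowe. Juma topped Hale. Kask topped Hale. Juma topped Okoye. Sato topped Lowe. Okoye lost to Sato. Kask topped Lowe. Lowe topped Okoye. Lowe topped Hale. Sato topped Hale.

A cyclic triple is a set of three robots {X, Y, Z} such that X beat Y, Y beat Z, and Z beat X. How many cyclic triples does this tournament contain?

0

Win totals: Juma 4, Lowe 2, Okoye 1, Hale 0, Kask 3, Sato 5.
A robot with w wins dominates both others in C(w,2) triples; summing gives 6 + 1 + 0 + 0 + 3 + 10 = 20 transitive triples.
Total triples C(6,3) = 20, so cyclic triples = 20 − 20 = 0.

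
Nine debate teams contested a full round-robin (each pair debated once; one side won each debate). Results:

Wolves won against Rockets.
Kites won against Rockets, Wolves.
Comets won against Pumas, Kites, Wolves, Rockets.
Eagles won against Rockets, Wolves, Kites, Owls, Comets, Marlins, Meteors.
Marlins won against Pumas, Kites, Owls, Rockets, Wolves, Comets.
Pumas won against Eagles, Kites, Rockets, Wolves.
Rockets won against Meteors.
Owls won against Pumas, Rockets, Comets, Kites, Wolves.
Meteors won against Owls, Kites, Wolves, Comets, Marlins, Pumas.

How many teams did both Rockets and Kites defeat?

Rockets beat: Meteors.
Kites beat: Rockets, Wolves.
No one was beaten by both.

0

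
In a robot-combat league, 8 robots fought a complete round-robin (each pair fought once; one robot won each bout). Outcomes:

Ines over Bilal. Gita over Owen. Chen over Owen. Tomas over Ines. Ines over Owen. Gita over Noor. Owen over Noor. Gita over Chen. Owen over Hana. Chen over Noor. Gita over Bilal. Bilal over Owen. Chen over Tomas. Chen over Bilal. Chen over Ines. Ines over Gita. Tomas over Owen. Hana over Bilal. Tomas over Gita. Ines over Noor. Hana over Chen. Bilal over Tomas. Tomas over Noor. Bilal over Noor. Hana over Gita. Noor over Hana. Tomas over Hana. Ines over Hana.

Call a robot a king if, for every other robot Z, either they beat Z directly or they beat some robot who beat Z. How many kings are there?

Bilal cannot reach Chen in two steps.
Owen cannot reach Tomas, Ines in two steps.
Hana reaches everyone (king).
Tomas reaches everyone (king).
Gita reaches everyone (king).
Noor cannot reach Owen, Tomas, Ines in two steps.
Ines reaches everyone (king).
Chen reaches everyone (king).
Kings: Hana, Tomas, Gita, Ines, Chen — 5.

5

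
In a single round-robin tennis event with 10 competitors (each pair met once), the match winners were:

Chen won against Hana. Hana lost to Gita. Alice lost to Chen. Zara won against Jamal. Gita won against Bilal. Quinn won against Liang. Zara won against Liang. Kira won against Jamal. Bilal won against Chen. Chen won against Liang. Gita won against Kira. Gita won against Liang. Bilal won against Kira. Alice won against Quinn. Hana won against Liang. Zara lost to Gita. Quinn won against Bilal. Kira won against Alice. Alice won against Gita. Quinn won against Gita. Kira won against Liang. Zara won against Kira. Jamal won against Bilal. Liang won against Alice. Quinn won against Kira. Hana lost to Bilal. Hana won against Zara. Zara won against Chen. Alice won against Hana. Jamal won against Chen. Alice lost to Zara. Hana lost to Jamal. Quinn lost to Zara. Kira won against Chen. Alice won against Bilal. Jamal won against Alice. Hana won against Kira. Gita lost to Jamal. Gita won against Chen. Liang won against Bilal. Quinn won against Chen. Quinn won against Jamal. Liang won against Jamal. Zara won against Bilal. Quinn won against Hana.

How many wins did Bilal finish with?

3

Bilal's results: beat Kira, Hana, Chen; lost to Zara, Gita, Quinn, Liang, Jamal, Alice.
That is 3 wins.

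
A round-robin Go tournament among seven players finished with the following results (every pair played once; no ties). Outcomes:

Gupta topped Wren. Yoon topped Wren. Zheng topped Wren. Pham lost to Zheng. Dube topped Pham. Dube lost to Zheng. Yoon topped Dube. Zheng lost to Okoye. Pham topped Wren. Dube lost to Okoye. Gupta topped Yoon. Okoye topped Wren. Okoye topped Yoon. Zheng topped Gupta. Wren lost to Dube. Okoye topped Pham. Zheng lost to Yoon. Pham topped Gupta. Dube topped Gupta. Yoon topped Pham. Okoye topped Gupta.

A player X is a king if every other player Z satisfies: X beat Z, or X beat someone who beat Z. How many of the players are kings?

1

Pham cannot reach Okoye, Dube, Zheng in two steps.
Okoye reaches everyone (king).
Dube cannot reach Okoye, Zheng in two steps.
Gupta cannot reach Okoye in two steps.
Wren cannot reach Pham, Okoye, Dube, Gupta, Zheng, Yoon in two steps.
Zheng cannot reach Okoye in two steps.
Yoon cannot reach Okoye in two steps.
Kings: Okoye — 1.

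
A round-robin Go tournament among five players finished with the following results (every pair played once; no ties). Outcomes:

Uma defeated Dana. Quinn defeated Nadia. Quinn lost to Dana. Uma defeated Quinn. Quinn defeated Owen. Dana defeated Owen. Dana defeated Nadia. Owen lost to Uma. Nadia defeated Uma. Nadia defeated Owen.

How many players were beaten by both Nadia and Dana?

1

Nadia beat: Owen, Uma.
Dana beat: Nadia, Owen, Quinn.
Both beat: Owen — 1.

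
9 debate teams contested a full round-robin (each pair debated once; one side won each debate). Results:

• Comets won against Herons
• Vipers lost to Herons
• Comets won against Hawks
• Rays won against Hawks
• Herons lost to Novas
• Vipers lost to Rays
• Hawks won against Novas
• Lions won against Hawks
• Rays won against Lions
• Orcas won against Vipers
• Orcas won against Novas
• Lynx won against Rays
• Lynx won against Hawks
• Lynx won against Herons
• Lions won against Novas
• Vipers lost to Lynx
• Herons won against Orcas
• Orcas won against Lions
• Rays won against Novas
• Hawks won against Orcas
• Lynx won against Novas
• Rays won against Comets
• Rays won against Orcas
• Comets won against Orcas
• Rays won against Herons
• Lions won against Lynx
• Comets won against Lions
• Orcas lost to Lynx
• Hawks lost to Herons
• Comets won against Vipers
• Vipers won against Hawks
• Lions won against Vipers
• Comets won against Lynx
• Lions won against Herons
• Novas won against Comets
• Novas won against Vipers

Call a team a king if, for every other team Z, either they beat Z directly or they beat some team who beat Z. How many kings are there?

Lions reaches everyone (king).
Hawks cannot reach Rays, Lynx in two steps.
Orcas cannot reach Rays in two steps.
Rays reaches everyone (king).
Herons cannot reach Rays, Comets, Lynx in two steps.
Vipers cannot reach Lions, Rays, Herons, Comets, Lynx in two steps.
Comets reaches everyone (king).
Novas cannot reach Rays in two steps.
Lynx reaches everyone (king).
Kings: Lions, Rays, Comets, Lynx — 4.

4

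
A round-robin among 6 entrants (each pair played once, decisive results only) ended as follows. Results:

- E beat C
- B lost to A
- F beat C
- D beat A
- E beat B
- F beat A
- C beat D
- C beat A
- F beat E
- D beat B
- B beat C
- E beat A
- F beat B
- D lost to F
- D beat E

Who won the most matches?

F

Win totals: A 1, B 1, C 2, D 3, E 3, F 5.
F leads with 5 wins (next highest: 3).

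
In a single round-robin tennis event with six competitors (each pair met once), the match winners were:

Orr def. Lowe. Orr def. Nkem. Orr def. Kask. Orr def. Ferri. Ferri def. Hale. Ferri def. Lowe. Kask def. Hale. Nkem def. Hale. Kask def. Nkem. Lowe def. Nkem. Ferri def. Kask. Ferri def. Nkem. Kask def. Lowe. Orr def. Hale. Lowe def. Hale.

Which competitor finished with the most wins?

Win totals: Lowe 2, Kask 3, Nkem 1, Ferri 4, Hale 0, Orr 5.
Orr leads with 5 wins (next highest: 4).

Orr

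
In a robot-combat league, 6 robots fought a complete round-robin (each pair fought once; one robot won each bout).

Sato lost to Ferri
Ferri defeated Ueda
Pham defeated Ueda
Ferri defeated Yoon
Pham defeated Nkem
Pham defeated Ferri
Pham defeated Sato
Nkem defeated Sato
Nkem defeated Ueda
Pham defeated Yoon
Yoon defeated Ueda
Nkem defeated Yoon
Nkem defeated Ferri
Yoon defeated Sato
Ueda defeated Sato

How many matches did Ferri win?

Ferri's results: beat Ueda, Yoon, Sato; lost to Pham, Nkem.
That is 3 wins.

3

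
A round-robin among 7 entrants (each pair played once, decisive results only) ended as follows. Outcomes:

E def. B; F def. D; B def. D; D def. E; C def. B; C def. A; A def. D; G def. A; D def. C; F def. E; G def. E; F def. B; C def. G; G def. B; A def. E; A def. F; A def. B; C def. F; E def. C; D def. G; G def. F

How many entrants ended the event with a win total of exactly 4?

Win totals: A 4, B 1, C 4, D 3, E 2, F 3, G 4.
Exactly 4: A, C, G — 3 entrants.

3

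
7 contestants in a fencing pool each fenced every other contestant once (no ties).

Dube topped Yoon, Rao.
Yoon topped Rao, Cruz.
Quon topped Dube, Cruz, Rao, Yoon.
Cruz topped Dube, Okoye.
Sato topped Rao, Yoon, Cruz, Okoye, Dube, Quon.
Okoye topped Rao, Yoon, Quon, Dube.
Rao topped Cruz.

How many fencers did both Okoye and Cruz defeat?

Okoye beat: Quon, Dube, Rao, Yoon.
Cruz beat: Dube, Okoye.
Both beat: Dube — 1.

1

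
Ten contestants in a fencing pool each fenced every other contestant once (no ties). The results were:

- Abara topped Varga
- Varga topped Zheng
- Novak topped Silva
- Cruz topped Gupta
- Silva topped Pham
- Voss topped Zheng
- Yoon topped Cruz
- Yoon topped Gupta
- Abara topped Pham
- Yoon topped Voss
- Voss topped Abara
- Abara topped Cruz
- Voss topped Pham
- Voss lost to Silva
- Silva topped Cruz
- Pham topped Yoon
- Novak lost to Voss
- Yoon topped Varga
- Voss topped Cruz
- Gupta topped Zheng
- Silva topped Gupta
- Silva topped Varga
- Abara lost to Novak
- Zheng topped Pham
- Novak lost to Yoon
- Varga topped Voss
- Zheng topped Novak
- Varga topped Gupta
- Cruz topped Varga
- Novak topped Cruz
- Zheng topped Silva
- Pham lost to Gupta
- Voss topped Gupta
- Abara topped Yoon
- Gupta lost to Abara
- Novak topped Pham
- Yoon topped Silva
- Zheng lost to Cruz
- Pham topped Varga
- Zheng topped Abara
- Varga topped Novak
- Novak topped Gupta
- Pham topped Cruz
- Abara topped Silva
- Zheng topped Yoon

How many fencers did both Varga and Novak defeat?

Varga beat: Gupta, Voss, Zheng, Novak.
Novak beat: Gupta, Cruz, Pham, Abara, Silva.
Both beat: Gupta — 1.

1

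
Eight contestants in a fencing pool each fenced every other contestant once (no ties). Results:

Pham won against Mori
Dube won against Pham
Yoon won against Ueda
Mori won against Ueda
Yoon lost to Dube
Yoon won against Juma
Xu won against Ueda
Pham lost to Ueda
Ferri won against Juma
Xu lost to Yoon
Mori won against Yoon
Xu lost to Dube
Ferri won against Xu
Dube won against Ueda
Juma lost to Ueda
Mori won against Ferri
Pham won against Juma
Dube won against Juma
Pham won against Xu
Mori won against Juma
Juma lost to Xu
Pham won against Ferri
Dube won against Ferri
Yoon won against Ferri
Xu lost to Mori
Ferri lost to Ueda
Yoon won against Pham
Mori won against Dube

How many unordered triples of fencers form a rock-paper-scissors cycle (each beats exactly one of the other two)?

5

Win totals: Pham 4, Mori 6, Juma 0, Ferri 2, Dube 6, Yoon 5, Ueda 3, Xu 2.
A fencer with w wins dominates both others in C(w,2) triples; summing gives 6 + 15 + 0 + 1 + 15 + 10 + 3 + 1 = 51 transitive triples.
Total triples C(8,3) = 56, so cyclic triples = 56 − 51 = 5.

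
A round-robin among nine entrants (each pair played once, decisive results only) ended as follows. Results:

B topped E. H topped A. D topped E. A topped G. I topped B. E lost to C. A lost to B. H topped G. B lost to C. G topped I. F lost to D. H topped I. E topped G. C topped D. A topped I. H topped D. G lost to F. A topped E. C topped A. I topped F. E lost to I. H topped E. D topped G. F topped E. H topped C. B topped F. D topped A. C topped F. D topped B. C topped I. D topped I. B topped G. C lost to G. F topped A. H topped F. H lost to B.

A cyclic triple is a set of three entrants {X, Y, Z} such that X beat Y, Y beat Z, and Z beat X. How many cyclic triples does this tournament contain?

Win totals: A 3, B 5, C 6, D 6, E 1, F 3, G 2, H 7, I 3.
An entrant with w wins dominates both others in C(w,2) triples; summing gives 3 + 10 + 15 + 15 + 0 + 3 + 1 + 21 + 3 = 71 transitive triples.
Total triples C(9,3) = 84, so cyclic triples = 84 − 71 = 13.

13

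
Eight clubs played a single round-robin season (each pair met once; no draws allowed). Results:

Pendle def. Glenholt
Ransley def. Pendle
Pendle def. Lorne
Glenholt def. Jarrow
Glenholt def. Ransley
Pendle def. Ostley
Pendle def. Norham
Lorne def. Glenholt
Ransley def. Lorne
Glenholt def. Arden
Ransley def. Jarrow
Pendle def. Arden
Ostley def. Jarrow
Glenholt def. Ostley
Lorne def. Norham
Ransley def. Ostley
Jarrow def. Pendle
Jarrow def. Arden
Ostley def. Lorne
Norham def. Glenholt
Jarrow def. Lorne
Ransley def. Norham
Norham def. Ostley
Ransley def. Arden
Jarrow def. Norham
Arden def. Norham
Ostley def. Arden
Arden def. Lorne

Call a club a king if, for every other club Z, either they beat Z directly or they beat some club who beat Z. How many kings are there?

Norham cannot reach Pendle in two steps.
Glenholt reaches everyone (king).
Arden cannot reach Jarrow, Ransley, Pendle in two steps.
Jarrow cannot reach Ransley in two steps.
Ostley cannot reach Ransley in two steps.
Lorne cannot reach Pendle in two steps.
Ransley reaches everyone (king).
Pendle reaches everyone (king).
Kings: Glenholt, Ransley, Pendle — 3.

3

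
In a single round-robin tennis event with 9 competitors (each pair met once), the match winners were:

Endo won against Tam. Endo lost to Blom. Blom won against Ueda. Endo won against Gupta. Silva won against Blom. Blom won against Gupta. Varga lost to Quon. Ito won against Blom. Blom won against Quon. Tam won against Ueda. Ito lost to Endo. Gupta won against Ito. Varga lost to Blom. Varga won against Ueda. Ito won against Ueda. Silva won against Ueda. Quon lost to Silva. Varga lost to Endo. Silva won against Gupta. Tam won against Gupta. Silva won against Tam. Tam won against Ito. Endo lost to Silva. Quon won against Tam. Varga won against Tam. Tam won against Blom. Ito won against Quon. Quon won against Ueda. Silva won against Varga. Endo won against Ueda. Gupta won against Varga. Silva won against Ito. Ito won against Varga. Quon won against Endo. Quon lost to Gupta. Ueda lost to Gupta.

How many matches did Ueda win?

0

Ueda's results: beat no one; lost to Blom, Tam, Ito, Quon, Silva, Varga, Gupta, Endo.
That is 0 wins.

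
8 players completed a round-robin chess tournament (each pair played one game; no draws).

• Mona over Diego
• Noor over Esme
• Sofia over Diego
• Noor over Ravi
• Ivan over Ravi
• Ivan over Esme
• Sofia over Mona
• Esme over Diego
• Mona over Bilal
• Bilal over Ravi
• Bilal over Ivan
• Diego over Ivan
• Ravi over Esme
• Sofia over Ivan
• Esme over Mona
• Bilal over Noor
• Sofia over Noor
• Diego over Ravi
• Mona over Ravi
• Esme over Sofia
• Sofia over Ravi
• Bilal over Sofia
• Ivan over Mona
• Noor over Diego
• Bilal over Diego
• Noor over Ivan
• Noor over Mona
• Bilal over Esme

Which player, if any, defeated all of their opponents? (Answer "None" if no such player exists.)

Highest win total is Bilal with 6 (out of 7 possible).
Bilal lost to Mona, so no player went undefeated.

None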